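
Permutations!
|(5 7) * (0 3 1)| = |(0 3 1)(5 7)| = 6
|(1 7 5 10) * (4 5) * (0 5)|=6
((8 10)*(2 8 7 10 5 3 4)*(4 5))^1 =(2 8 4)(3 5)(7 10)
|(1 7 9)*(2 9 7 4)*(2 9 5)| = 6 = |(1 4 9)(2 5)|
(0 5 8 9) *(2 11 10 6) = (0 5 8 9)(2 11 10 6) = [5, 1, 11, 3, 4, 8, 2, 7, 9, 0, 6, 10]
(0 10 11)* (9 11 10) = (0 9 11) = [9, 1, 2, 3, 4, 5, 6, 7, 8, 11, 10, 0]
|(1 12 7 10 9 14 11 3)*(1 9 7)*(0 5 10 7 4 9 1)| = |(0 5 10 4 9 14 11 3 1 12)| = 10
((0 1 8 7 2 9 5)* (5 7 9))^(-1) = (0 5 2 7 9 8 1) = ((0 1 8 9 7 2 5))^(-1)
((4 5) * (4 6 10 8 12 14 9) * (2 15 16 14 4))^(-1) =(2 9 14 16 15)(4 12 8 10 6 5)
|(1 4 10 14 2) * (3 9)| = 10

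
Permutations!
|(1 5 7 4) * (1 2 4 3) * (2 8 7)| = 7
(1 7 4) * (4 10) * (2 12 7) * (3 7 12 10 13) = (1 2 10 4)(3 7 13) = [0, 2, 10, 7, 1, 5, 6, 13, 8, 9, 4, 11, 12, 3]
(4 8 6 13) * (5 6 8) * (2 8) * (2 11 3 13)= (2 8 11 3 13 4 5 6)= [0, 1, 8, 13, 5, 6, 2, 7, 11, 9, 10, 3, 12, 4]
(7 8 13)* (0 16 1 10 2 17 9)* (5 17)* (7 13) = (0 16 1 10 2 5 17 9)(7 8) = [16, 10, 5, 3, 4, 17, 6, 8, 7, 0, 2, 11, 12, 13, 14, 15, 1, 9]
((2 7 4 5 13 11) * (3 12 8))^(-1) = ((2 7 4 5 13 11)(3 12 8))^(-1) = (2 11 13 5 4 7)(3 8 12)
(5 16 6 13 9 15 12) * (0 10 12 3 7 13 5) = [10, 1, 2, 7, 4, 16, 5, 13, 8, 15, 12, 11, 0, 9, 14, 3, 6] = (0 10 12)(3 7 13 9 15)(5 16 6)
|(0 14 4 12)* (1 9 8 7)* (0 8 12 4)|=|(0 14)(1 9 12 8 7)|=10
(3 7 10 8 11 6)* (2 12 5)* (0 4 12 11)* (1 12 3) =(0 4 3 7 10 8)(1 12 5 2 11 6) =[4, 12, 11, 7, 3, 2, 1, 10, 0, 9, 8, 6, 5]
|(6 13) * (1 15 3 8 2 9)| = |(1 15 3 8 2 9)(6 13)| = 6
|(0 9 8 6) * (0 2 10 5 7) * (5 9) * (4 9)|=6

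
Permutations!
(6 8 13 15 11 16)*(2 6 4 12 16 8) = (2 6)(4 12 16)(8 13 15 11) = [0, 1, 6, 3, 12, 5, 2, 7, 13, 9, 10, 8, 16, 15, 14, 11, 4]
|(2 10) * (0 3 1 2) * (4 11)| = |(0 3 1 2 10)(4 11)| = 10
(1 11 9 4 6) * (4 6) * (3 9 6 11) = (1 3 9 11 6) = [0, 3, 2, 9, 4, 5, 1, 7, 8, 11, 10, 6]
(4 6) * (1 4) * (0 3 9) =(0 3 9)(1 4 6) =[3, 4, 2, 9, 6, 5, 1, 7, 8, 0]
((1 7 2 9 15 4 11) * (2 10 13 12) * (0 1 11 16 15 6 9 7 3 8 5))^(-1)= (0 5 8 3 1)(2 12 13 10 7)(4 15 16)(6 9)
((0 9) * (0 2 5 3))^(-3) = (0 2 3 9 5)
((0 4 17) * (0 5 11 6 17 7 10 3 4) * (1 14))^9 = (1 14)(3 4 7 10)(5 11 6 17)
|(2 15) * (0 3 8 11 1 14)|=6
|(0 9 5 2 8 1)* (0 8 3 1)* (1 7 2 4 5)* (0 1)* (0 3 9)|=4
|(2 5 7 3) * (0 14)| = 4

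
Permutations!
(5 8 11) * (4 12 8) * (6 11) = (4 12 8 6 11 5) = [0, 1, 2, 3, 12, 4, 11, 7, 6, 9, 10, 5, 8]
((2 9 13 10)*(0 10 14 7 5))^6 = (0 7 13 2)(5 14 9 10)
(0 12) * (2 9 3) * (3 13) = [12, 1, 9, 2, 4, 5, 6, 7, 8, 13, 10, 11, 0, 3] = (0 12)(2 9 13 3)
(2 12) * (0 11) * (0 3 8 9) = (0 11 3 8 9)(2 12) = [11, 1, 12, 8, 4, 5, 6, 7, 9, 0, 10, 3, 2]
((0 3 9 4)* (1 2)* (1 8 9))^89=(0 9 2 3 4 8 1)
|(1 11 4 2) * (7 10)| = 4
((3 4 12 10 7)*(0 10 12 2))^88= ((12)(0 10 7 3 4 2))^88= (12)(0 4 7)(2 3 10)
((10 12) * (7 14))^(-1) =((7 14)(10 12))^(-1) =(7 14)(10 12)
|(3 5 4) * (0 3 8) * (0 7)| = |(0 3 5 4 8 7)| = 6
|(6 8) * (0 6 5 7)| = |(0 6 8 5 7)| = 5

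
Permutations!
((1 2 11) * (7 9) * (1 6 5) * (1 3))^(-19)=(1 3 5 6 11 2)(7 9)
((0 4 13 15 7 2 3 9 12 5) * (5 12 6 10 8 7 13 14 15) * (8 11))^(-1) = ((0 4 14 15 13 5)(2 3 9 6 10 11 8 7))^(-1) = (0 5 13 15 14 4)(2 7 8 11 10 6 9 3)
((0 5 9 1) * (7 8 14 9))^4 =(0 14 5 9 7 1 8)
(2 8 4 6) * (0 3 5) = [3, 1, 8, 5, 6, 0, 2, 7, 4] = (0 3 5)(2 8 4 6)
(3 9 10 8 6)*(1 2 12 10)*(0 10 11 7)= (0 10 8 6 3 9 1 2 12 11 7)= [10, 2, 12, 9, 4, 5, 3, 0, 6, 1, 8, 7, 11]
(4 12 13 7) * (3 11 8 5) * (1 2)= (1 2)(3 11 8 5)(4 12 13 7)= [0, 2, 1, 11, 12, 3, 6, 4, 5, 9, 10, 8, 13, 7]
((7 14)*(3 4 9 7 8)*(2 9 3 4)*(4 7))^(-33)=(14)(2 3 4 9)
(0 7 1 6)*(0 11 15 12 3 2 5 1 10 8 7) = (1 6 11 15 12 3 2 5)(7 10 8) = [0, 6, 5, 2, 4, 1, 11, 10, 7, 9, 8, 15, 3, 13, 14, 12]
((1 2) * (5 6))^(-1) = (1 2)(5 6)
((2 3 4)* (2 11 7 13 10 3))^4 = ((3 4 11 7 13 10))^4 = (3 13 11)(4 10 7)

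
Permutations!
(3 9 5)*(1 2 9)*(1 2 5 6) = (1 5 3 2 9 6) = [0, 5, 9, 2, 4, 3, 1, 7, 8, 6]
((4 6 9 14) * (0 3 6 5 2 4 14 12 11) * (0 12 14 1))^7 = (0 3 6 9 14 1)(2 4 5)(11 12)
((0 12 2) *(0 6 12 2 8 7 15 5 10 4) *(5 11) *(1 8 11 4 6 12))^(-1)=((0 2 12 11 5 10 6 1 8 7 15 4))^(-1)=(0 4 15 7 8 1 6 10 5 11 12 2)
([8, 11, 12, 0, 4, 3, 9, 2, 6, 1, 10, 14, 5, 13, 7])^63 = (0 9 14 12)(1 7 5 8)(2 3 6 11)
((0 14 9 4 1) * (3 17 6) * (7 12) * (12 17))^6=((0 14 9 4 1)(3 12 7 17 6))^6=(0 14 9 4 1)(3 12 7 17 6)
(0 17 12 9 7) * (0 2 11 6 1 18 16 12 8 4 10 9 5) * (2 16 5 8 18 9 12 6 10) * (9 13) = (0 17 18 5)(1 13 9 7 16 6)(2 11 10 12 8 4) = [17, 13, 11, 3, 2, 0, 1, 16, 4, 7, 12, 10, 8, 9, 14, 15, 6, 18, 5]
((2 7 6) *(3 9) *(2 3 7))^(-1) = (3 6 7 9)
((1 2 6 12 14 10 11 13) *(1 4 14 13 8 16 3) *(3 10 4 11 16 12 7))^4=(16)(1 3 7 6 2)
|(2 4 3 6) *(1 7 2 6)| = |(1 7 2 4 3)| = 5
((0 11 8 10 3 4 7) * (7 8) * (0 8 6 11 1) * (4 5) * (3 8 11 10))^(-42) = ((0 1)(3 5 4 6 10 8)(7 11))^(-42) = (11)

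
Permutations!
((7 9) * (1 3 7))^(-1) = ((1 3 7 9))^(-1) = (1 9 7 3)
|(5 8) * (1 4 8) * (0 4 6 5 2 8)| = 6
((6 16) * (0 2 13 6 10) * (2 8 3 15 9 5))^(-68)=((0 8 3 15 9 5 2 13 6 16 10))^(-68)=(0 16 13 5 15 8 10 6 2 9 3)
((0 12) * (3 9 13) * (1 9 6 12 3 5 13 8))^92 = ((0 3 6 12)(1 9 8)(5 13))^92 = (13)(1 8 9)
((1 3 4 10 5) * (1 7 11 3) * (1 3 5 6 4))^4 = ((1 3)(4 10 6)(5 7 11))^4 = (4 10 6)(5 7 11)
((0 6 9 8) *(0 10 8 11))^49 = (0 6 9 11)(8 10)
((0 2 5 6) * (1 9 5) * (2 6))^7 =((0 6)(1 9 5 2))^7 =(0 6)(1 2 5 9)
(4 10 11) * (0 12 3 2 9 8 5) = [12, 1, 9, 2, 10, 0, 6, 7, 5, 8, 11, 4, 3] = (0 12 3 2 9 8 5)(4 10 11)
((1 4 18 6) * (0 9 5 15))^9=((0 9 5 15)(1 4 18 6))^9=(0 9 5 15)(1 4 18 6)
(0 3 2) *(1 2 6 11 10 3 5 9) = [5, 2, 0, 6, 4, 9, 11, 7, 8, 1, 3, 10] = (0 5 9 1 2)(3 6 11 10)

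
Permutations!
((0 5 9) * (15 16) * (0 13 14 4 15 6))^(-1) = ((0 5 9 13 14 4 15 16 6))^(-1) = (0 6 16 15 4 14 13 9 5)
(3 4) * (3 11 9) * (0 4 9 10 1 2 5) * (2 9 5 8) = (0 4 11 10 1 9 3 5)(2 8) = [4, 9, 8, 5, 11, 0, 6, 7, 2, 3, 1, 10]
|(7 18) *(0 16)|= 2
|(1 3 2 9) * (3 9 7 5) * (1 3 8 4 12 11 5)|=5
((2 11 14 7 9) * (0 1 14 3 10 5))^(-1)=(0 5 10 3 11 2 9 7 14 1)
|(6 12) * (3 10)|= 2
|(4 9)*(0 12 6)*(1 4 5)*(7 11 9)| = |(0 12 6)(1 4 7 11 9 5)| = 6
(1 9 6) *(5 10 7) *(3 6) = (1 9 3 6)(5 10 7) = [0, 9, 2, 6, 4, 10, 1, 5, 8, 3, 7]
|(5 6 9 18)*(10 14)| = |(5 6 9 18)(10 14)| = 4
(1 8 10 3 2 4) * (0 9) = (0 9)(1 8 10 3 2 4) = [9, 8, 4, 2, 1, 5, 6, 7, 10, 0, 3]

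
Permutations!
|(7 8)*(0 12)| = |(0 12)(7 8)| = 2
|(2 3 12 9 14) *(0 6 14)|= 7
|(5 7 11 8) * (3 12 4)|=12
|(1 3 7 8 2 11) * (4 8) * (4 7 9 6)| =8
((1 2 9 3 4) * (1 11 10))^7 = ((1 2 9 3 4 11 10))^7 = (11)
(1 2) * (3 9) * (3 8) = (1 2)(3 9 8) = [0, 2, 1, 9, 4, 5, 6, 7, 3, 8]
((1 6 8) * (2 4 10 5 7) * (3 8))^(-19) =((1 6 3 8)(2 4 10 5 7))^(-19) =(1 6 3 8)(2 4 10 5 7)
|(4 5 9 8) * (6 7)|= |(4 5 9 8)(6 7)|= 4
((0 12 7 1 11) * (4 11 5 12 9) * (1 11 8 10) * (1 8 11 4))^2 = (0 1 12 4)(5 7 11 9)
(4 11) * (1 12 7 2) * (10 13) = [0, 12, 1, 3, 11, 5, 6, 2, 8, 9, 13, 4, 7, 10] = (1 12 7 2)(4 11)(10 13)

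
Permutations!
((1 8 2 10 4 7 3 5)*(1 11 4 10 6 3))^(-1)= (1 7 4 11 5 3 6 2 8)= ((1 8 2 6 3 5 11 4 7))^(-1)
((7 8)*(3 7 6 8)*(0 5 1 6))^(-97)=(0 6 5 8 1)(3 7)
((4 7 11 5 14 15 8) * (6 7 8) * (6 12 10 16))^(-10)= (5 11 7 6 16 10 12 15 14)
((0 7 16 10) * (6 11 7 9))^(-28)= (16)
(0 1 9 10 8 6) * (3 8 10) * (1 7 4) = (10)(0 7 4 1 9 3 8 6) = [7, 9, 2, 8, 1, 5, 0, 4, 6, 3, 10]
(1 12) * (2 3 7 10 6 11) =(1 12)(2 3 7 10 6 11) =[0, 12, 3, 7, 4, 5, 11, 10, 8, 9, 6, 2, 1]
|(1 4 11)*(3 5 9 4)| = 6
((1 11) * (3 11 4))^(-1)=(1 11 3 4)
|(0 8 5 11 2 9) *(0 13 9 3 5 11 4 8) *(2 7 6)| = 8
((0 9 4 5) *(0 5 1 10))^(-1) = (0 10 1 4 9)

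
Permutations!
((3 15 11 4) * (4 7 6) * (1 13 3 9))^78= ((1 13 3 15 11 7 6 4 9))^78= (1 6 15)(3 9 7)(4 11 13)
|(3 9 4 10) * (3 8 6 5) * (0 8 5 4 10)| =|(0 8 6 4)(3 9 10 5)| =4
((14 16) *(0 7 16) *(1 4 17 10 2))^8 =(1 10 4 2 17)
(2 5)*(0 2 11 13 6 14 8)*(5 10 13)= (0 2 10 13 6 14 8)(5 11)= [2, 1, 10, 3, 4, 11, 14, 7, 0, 9, 13, 5, 12, 6, 8]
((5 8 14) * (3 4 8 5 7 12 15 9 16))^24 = (3 15 14)(4 9 7)(8 16 12)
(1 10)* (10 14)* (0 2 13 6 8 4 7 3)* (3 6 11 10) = (0 2 13 11 10 1 14 3)(4 7 6 8) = [2, 14, 13, 0, 7, 5, 8, 6, 4, 9, 1, 10, 12, 11, 3]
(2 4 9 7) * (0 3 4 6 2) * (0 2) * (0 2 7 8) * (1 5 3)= (0 1 5 3 4 9 8)(2 6)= [1, 5, 6, 4, 9, 3, 2, 7, 0, 8]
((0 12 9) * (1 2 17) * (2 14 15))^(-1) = (0 9 12)(1 17 2 15 14)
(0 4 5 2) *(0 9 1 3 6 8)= (0 4 5 2 9 1 3 6 8)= [4, 3, 9, 6, 5, 2, 8, 7, 0, 1]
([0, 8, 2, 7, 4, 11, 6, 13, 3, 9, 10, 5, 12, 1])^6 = [0, 8, 2, 7, 4, 5, 6, 13, 3, 9, 10, 11, 12, 1]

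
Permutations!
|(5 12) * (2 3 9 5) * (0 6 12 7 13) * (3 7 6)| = |(0 3 9 5 6 12 2 7 13)| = 9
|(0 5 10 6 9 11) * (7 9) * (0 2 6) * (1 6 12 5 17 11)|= |(0 17 11 2 12 5 10)(1 6 7 9)|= 28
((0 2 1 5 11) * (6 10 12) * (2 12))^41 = ((0 12 6 10 2 1 5 11))^41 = (0 12 6 10 2 1 5 11)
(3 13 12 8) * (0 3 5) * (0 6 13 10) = (0 3 10)(5 6 13 12 8) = [3, 1, 2, 10, 4, 6, 13, 7, 5, 9, 0, 11, 8, 12]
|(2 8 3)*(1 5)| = 6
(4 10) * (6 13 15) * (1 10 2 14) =[0, 10, 14, 3, 2, 5, 13, 7, 8, 9, 4, 11, 12, 15, 1, 6] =(1 10 4 2 14)(6 13 15)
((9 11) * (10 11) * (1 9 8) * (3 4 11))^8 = (1 9 10 3 4 11 8)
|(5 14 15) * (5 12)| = 4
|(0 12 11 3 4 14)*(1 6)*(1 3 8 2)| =|(0 12 11 8 2 1 6 3 4 14)| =10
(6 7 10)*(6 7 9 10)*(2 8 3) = (2 8 3)(6 9 10 7) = [0, 1, 8, 2, 4, 5, 9, 6, 3, 10, 7]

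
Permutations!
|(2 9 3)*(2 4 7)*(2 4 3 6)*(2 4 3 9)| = |(3 9 6 4 7)| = 5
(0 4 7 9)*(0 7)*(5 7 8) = (0 4)(5 7 9 8) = [4, 1, 2, 3, 0, 7, 6, 9, 5, 8]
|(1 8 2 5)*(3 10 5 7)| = |(1 8 2 7 3 10 5)| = 7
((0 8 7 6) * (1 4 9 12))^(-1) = (0 6 7 8)(1 12 9 4)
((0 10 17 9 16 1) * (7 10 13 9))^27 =(17)(0 9 1 13 16)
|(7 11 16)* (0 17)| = |(0 17)(7 11 16)| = 6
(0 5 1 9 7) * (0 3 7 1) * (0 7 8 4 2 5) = [0, 9, 5, 8, 2, 7, 6, 3, 4, 1] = (1 9)(2 5 7 3 8 4)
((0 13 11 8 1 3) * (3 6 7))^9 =(0 13 11 8 1 6 7 3)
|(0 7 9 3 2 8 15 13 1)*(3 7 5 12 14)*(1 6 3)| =30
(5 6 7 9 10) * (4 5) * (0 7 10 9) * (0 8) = [7, 1, 2, 3, 5, 6, 10, 8, 0, 9, 4] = (0 7 8)(4 5 6 10)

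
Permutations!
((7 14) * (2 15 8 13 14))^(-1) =((2 15 8 13 14 7))^(-1) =(2 7 14 13 8 15)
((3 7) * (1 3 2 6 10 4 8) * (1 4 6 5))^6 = (10)(1 3 7 2 5) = ((1 3 7 2 5)(4 8)(6 10))^6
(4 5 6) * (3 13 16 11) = (3 13 16 11)(4 5 6) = [0, 1, 2, 13, 5, 6, 4, 7, 8, 9, 10, 3, 12, 16, 14, 15, 11]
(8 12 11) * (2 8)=(2 8 12 11)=[0, 1, 8, 3, 4, 5, 6, 7, 12, 9, 10, 2, 11]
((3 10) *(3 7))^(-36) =(10)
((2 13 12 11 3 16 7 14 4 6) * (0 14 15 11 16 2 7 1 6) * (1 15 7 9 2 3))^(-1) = ((0 14 4)(1 6 9 2 13 12 16 15 11))^(-1) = (0 4 14)(1 11 15 16 12 13 2 9 6)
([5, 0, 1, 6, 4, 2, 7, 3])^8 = (3 7 6)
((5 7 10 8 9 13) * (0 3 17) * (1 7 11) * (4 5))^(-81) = ((0 3 17)(1 7 10 8 9 13 4 5 11))^(-81) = (17)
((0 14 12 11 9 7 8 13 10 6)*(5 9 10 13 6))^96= (0 9 12 8 10)(5 14 7 11 6)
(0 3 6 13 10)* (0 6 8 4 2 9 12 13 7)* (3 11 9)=(0 11 9 12 13 10 6 7)(2 3 8 4)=[11, 1, 3, 8, 2, 5, 7, 0, 4, 12, 6, 9, 13, 10]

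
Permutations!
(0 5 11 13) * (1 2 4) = (0 5 11 13)(1 2 4) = [5, 2, 4, 3, 1, 11, 6, 7, 8, 9, 10, 13, 12, 0]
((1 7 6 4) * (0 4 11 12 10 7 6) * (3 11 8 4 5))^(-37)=(0 10 11 5 7 12 3)(1 4 8 6)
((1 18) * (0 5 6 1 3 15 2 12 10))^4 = (0 18 12 6 15)(1 2 5 3 10)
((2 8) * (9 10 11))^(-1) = (2 8)(9 11 10)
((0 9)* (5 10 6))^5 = ((0 9)(5 10 6))^5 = (0 9)(5 6 10)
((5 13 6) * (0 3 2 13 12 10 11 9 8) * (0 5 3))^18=((2 13 6 3)(5 12 10 11 9 8))^18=(2 6)(3 13)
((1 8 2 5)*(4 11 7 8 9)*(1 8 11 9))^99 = ((2 5 8)(4 9)(7 11))^99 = (4 9)(7 11)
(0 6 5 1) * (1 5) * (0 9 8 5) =[6, 9, 2, 3, 4, 0, 1, 7, 5, 8] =(0 6 1 9 8 5)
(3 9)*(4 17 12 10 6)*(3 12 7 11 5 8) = (3 9 12 10 6 4 17 7 11 5 8) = [0, 1, 2, 9, 17, 8, 4, 11, 3, 12, 6, 5, 10, 13, 14, 15, 16, 7]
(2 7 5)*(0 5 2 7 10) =[5, 1, 10, 3, 4, 7, 6, 2, 8, 9, 0] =(0 5 7 2 10)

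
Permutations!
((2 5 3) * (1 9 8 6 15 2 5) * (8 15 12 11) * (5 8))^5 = (1 9 15 2)(3 5 11 12 6 8)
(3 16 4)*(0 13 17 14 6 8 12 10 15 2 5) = (0 13 17 14 6 8 12 10 15 2 5)(3 16 4) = [13, 1, 5, 16, 3, 0, 8, 7, 12, 9, 15, 11, 10, 17, 6, 2, 4, 14]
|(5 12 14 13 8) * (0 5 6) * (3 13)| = 8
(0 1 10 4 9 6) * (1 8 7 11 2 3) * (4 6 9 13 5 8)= (0 4 13 5 8 7 11 2 3 1 10 6)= [4, 10, 3, 1, 13, 8, 0, 11, 7, 9, 6, 2, 12, 5]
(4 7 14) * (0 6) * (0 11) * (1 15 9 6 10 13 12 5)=(0 10 13 12 5 1 15 9 6 11)(4 7 14)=[10, 15, 2, 3, 7, 1, 11, 14, 8, 6, 13, 0, 5, 12, 4, 9]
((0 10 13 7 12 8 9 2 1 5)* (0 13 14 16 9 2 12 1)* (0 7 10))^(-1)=((1 5 13 10 14 16 9 12 8 2 7))^(-1)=(1 7 2 8 12 9 16 14 10 13 5)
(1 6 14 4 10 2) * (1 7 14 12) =(1 6 12)(2 7 14 4 10) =[0, 6, 7, 3, 10, 5, 12, 14, 8, 9, 2, 11, 1, 13, 4]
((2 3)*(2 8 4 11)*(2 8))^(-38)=(4 11 8)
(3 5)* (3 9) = (3 5 9) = [0, 1, 2, 5, 4, 9, 6, 7, 8, 3]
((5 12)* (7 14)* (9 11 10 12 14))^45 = ((5 14 7 9 11 10 12))^45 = (5 9 12 7 10 14 11)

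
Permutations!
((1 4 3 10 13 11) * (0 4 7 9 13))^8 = (1 13 7 11 9)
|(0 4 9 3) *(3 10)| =5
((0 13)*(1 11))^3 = (0 13)(1 11)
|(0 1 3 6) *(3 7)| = |(0 1 7 3 6)| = 5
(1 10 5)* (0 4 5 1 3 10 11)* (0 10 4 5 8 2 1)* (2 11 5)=(0 2 1 5 3 4 8 11 10)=[2, 5, 1, 4, 8, 3, 6, 7, 11, 9, 0, 10]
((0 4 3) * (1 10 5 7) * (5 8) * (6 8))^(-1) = ((0 4 3)(1 10 6 8 5 7))^(-1) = (0 3 4)(1 7 5 8 6 10)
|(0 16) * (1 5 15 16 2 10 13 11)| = |(0 2 10 13 11 1 5 15 16)| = 9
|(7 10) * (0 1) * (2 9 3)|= |(0 1)(2 9 3)(7 10)|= 6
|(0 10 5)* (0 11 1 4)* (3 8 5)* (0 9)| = 9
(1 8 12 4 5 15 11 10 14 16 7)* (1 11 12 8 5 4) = (1 5 15 12)(7 11 10 14 16) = [0, 5, 2, 3, 4, 15, 6, 11, 8, 9, 14, 10, 1, 13, 16, 12, 7]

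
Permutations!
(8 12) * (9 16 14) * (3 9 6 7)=(3 9 16 14 6 7)(8 12)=[0, 1, 2, 9, 4, 5, 7, 3, 12, 16, 10, 11, 8, 13, 6, 15, 14]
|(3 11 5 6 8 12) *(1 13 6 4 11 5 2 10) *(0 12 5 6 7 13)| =|(0 12 3 6 8 5 4 11 2 10 1)(7 13)| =22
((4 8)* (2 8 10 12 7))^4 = ((2 8 4 10 12 7))^4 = (2 12 4)(7 10 8)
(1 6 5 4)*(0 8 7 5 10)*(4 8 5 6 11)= (0 5 8 7 6 10)(1 11 4)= [5, 11, 2, 3, 1, 8, 10, 6, 7, 9, 0, 4]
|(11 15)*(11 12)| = 3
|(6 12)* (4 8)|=2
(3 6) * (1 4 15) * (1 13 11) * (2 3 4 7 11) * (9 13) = (1 7 11)(2 3 6 4 15 9 13) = [0, 7, 3, 6, 15, 5, 4, 11, 8, 13, 10, 1, 12, 2, 14, 9]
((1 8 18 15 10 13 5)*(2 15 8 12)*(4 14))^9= (1 2 10 5 12 15 13)(4 14)(8 18)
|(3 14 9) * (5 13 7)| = |(3 14 9)(5 13 7)| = 3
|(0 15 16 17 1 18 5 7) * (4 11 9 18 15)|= |(0 4 11 9 18 5 7)(1 15 16 17)|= 28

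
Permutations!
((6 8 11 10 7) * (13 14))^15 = (13 14)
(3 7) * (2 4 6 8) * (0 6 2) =(0 6 8)(2 4)(3 7) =[6, 1, 4, 7, 2, 5, 8, 3, 0]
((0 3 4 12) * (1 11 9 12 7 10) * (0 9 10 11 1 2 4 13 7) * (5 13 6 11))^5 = (0 2 11 3 4 10 6)(5 7 13)(9 12)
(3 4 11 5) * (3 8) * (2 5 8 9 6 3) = [0, 1, 5, 4, 11, 9, 3, 7, 2, 6, 10, 8] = (2 5 9 6 3 4 11 8)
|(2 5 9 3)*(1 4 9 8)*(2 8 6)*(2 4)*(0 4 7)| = |(0 4 9 3 8 1 2 5 6 7)| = 10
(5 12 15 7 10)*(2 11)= (2 11)(5 12 15 7 10)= [0, 1, 11, 3, 4, 12, 6, 10, 8, 9, 5, 2, 15, 13, 14, 7]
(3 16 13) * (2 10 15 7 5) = (2 10 15 7 5)(3 16 13) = [0, 1, 10, 16, 4, 2, 6, 5, 8, 9, 15, 11, 12, 3, 14, 7, 13]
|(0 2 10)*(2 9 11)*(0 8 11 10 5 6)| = 8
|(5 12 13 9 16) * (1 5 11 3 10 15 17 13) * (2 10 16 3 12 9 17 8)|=|(1 5 9 3 16 11 12)(2 10 15 8)(13 17)|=28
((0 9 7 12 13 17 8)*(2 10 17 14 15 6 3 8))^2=(0 7 13 15 3)(2 17 10)(6 8 9 12 14)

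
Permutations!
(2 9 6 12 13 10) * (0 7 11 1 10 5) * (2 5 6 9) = (0 7 11 1 10 5)(6 12 13) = [7, 10, 2, 3, 4, 0, 12, 11, 8, 9, 5, 1, 13, 6]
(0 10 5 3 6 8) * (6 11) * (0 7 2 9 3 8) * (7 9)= (0 10 5 8 9 3 11 6)(2 7)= [10, 1, 7, 11, 4, 8, 0, 2, 9, 3, 5, 6]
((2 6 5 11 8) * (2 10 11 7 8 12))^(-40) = (12)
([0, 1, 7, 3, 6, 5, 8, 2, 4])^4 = (4 6 8)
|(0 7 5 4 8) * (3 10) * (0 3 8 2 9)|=|(0 7 5 4 2 9)(3 10 8)|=6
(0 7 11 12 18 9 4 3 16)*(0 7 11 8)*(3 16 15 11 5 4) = (0 5 4 16 7 8)(3 15 11 12 18 9) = [5, 1, 2, 15, 16, 4, 6, 8, 0, 3, 10, 12, 18, 13, 14, 11, 7, 17, 9]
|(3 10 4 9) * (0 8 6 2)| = 4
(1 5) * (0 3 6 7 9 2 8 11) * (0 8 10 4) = (0 3 6 7 9 2 10 4)(1 5)(8 11) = [3, 5, 10, 6, 0, 1, 7, 9, 11, 2, 4, 8]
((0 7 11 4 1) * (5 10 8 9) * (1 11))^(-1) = (0 1 7)(4 11)(5 9 8 10)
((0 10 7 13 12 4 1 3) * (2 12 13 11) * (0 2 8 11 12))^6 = (13)(0 3 4 7)(1 12 10 2)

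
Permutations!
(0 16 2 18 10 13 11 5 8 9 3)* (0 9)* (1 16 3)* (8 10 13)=(0 3 9 1 16 2 18 13 11 5 10 8)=[3, 16, 18, 9, 4, 10, 6, 7, 0, 1, 8, 5, 12, 11, 14, 15, 2, 17, 13]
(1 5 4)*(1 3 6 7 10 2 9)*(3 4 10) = (1 5 10 2 9)(3 6 7) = [0, 5, 9, 6, 4, 10, 7, 3, 8, 1, 2]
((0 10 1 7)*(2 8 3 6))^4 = ((0 10 1 7)(2 8 3 6))^4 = (10)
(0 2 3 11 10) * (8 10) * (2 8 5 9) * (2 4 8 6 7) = (0 6 7 2 3 11 5 9 4 8 10) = [6, 1, 3, 11, 8, 9, 7, 2, 10, 4, 0, 5]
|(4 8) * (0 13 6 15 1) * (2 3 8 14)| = 5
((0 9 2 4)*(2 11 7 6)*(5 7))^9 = ((0 9 11 5 7 6 2 4))^9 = (0 9 11 5 7 6 2 4)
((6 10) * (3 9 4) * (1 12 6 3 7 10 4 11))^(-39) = ((1 12 6 4 7 10 3 9 11))^(-39) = (1 3 4)(6 11 10)(7 12 9)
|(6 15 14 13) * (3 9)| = 4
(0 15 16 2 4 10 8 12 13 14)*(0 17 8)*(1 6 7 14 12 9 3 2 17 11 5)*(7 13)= (0 15 16 17 8 9 3 2 4 10)(1 6 13 12 7 14 11 5)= [15, 6, 4, 2, 10, 1, 13, 14, 9, 3, 0, 5, 7, 12, 11, 16, 17, 8]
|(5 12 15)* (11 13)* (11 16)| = 3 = |(5 12 15)(11 13 16)|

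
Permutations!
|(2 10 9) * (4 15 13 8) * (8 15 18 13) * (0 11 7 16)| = 60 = |(0 11 7 16)(2 10 9)(4 18 13 15 8)|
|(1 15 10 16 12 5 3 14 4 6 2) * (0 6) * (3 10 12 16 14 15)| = |(16)(0 6 2 1 3 15 12 5 10 14 4)| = 11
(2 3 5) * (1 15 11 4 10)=(1 15 11 4 10)(2 3 5)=[0, 15, 3, 5, 10, 2, 6, 7, 8, 9, 1, 4, 12, 13, 14, 11]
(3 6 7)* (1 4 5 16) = (1 4 5 16)(3 6 7) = [0, 4, 2, 6, 5, 16, 7, 3, 8, 9, 10, 11, 12, 13, 14, 15, 1]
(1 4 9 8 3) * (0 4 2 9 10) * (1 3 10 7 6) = (0 4 7 6 1 2 9 8 10) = [4, 2, 9, 3, 7, 5, 1, 6, 10, 8, 0]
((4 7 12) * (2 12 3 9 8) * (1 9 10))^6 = ((1 9 8 2 12 4 7 3 10))^6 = (1 7 2)(3 12 9)(4 8 10)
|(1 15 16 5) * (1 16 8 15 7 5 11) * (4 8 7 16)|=|(1 16 11)(4 8 15 7 5)|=15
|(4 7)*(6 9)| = 2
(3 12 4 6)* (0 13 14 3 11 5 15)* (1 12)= (0 13 14 3 1 12 4 6 11 5 15)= [13, 12, 2, 1, 6, 15, 11, 7, 8, 9, 10, 5, 4, 14, 3, 0]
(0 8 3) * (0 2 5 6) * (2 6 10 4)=(0 8 3 6)(2 5 10 4)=[8, 1, 5, 6, 2, 10, 0, 7, 3, 9, 4]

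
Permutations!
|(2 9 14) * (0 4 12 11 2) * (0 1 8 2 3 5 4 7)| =|(0 7)(1 8 2 9 14)(3 5 4 12 11)| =10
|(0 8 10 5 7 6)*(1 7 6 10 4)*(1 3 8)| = |(0 1 7 10 5 6)(3 8 4)| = 6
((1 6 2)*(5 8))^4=(8)(1 6 2)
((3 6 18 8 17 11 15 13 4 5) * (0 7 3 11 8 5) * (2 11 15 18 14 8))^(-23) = ((0 7 3 6 14 8 17 2 11 18 5 15 13 4))^(-23) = (0 8 5 7 17 15 3 2 13 6 11 4 14 18)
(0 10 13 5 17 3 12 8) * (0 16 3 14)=(0 10 13 5 17 14)(3 12 8 16)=[10, 1, 2, 12, 4, 17, 6, 7, 16, 9, 13, 11, 8, 5, 0, 15, 3, 14]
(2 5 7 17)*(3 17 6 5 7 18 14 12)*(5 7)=[0, 1, 5, 17, 4, 18, 7, 6, 8, 9, 10, 11, 3, 13, 12, 15, 16, 2, 14]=(2 5 18 14 12 3 17)(6 7)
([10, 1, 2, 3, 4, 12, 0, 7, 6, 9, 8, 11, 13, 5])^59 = [6, 1, 2, 3, 4, 13, 8, 7, 10, 9, 0, 11, 5, 12]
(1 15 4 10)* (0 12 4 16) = [12, 15, 2, 3, 10, 5, 6, 7, 8, 9, 1, 11, 4, 13, 14, 16, 0] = (0 12 4 10 1 15 16)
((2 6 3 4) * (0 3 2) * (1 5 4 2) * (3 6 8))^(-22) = ((0 6 1 5 4)(2 8 3))^(-22) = (0 5 6 4 1)(2 3 8)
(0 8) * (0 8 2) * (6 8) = [2, 1, 0, 3, 4, 5, 8, 7, 6] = (0 2)(6 8)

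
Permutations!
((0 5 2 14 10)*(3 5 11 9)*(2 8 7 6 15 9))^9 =(0 10 14 2 11)(3 8 6 9 5 7 15) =((0 11 2 14 10)(3 5 8 7 6 15 9))^9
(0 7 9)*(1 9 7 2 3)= [2, 9, 3, 1, 4, 5, 6, 7, 8, 0]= (0 2 3 1 9)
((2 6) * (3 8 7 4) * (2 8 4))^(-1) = ((2 6 8 7)(3 4))^(-1) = (2 7 8 6)(3 4)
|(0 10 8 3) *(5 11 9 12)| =|(0 10 8 3)(5 11 9 12)| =4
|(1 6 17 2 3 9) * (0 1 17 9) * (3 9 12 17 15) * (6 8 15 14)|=30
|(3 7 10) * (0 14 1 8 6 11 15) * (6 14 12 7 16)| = 9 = |(0 12 7 10 3 16 6 11 15)(1 8 14)|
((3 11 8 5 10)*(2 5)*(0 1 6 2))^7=((0 1 6 2 5 10 3 11 8))^7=(0 11 10 2 1 8 3 5 6)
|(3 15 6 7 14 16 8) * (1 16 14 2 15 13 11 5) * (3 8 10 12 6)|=|(1 16 10 12 6 7 2 15 3 13 11 5)|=12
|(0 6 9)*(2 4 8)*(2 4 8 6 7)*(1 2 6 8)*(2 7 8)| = |(0 8 4 2 1 7 6 9)| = 8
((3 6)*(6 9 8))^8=(9)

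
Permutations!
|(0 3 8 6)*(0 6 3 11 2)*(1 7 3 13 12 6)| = 21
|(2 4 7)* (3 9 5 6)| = 12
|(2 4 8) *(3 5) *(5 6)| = |(2 4 8)(3 6 5)| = 3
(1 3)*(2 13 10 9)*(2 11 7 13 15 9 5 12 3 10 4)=(1 10 5 12 3)(2 15 9 11 7 13 4)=[0, 10, 15, 1, 2, 12, 6, 13, 8, 11, 5, 7, 3, 4, 14, 9]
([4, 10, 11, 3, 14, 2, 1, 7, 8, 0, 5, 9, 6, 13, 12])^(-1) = [9, 6, 5, 3, 0, 10, 12, 7, 8, 11, 1, 2, 14, 13, 4]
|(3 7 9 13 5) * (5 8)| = 6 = |(3 7 9 13 8 5)|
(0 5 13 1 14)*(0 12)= (0 5 13 1 14 12)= [5, 14, 2, 3, 4, 13, 6, 7, 8, 9, 10, 11, 0, 1, 12]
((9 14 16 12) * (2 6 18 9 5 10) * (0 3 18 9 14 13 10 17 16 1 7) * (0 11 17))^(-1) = (0 5 12 16 17 11 7 1 14 18 3)(2 10 13 9 6)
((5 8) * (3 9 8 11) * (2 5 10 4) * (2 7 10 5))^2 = (3 8 11 9 5)(4 10 7)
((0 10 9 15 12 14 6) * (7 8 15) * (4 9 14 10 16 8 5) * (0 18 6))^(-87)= (0 12 16 10 8 14 15)(4 9 7 5)(6 18)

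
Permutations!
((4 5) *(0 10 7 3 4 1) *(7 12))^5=(0 4 12 1 3 10 5 7)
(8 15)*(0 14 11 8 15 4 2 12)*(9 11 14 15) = (0 15 9 11 8 4 2 12) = [15, 1, 12, 3, 2, 5, 6, 7, 4, 11, 10, 8, 0, 13, 14, 9]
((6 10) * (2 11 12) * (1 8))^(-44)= ((1 8)(2 11 12)(6 10))^(-44)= (2 11 12)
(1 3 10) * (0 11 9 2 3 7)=(0 11 9 2 3 10 1 7)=[11, 7, 3, 10, 4, 5, 6, 0, 8, 2, 1, 9]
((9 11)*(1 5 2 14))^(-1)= (1 14 2 5)(9 11)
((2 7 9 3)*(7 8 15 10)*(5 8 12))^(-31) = (2 10 12 7 5 9 8 3 15)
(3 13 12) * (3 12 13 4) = (13)(3 4) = [0, 1, 2, 4, 3, 5, 6, 7, 8, 9, 10, 11, 12, 13]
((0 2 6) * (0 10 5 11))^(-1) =((0 2 6 10 5 11))^(-1) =(0 11 5 10 6 2)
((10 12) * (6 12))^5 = ((6 12 10))^5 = (6 10 12)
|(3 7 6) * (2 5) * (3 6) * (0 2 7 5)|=6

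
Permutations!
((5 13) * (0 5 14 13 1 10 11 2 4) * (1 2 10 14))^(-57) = (14)(0 4 2 5)(10 11)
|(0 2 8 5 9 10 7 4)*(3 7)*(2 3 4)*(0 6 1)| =11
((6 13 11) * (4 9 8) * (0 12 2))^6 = (13)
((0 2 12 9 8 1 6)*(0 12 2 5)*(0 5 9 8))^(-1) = (0 9)(1 8 12 6)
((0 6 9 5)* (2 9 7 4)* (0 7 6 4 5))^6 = ((0 4 2 9)(5 7))^6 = (0 2)(4 9)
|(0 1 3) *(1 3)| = |(0 3)| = 2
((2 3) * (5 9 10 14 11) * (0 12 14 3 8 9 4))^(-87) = ((0 12 14 11 5 4)(2 8 9 10 3))^(-87) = (0 11)(2 10 8 3 9)(4 14)(5 12)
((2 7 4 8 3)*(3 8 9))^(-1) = ((2 7 4 9 3))^(-1) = (2 3 9 4 7)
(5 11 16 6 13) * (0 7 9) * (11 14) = (0 7 9)(5 14 11 16 6 13) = [7, 1, 2, 3, 4, 14, 13, 9, 8, 0, 10, 16, 12, 5, 11, 15, 6]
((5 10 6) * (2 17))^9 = ((2 17)(5 10 6))^9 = (2 17)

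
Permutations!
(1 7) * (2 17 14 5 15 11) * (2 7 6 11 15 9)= (1 6 11 7)(2 17 14 5 9)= [0, 6, 17, 3, 4, 9, 11, 1, 8, 2, 10, 7, 12, 13, 5, 15, 16, 14]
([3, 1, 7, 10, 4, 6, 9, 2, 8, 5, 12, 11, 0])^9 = [3, 1, 7, 10, 4, 5, 6, 2, 8, 9, 12, 11, 0]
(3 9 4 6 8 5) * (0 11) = [11, 1, 2, 9, 6, 3, 8, 7, 5, 4, 10, 0] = (0 11)(3 9 4 6 8 5)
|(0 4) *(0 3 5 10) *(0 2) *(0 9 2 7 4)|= 10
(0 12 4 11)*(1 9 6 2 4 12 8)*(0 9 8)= (12)(1 8)(2 4 11 9 6)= [0, 8, 4, 3, 11, 5, 2, 7, 1, 6, 10, 9, 12]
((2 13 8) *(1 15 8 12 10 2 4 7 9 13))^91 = (1 15 8 4 7 9 13 12 10 2)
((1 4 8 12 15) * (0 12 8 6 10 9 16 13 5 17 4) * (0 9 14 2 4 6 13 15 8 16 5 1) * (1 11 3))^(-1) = ((0 12 8 16 15)(1 9 5 17 6 10 14 2 4 13 11 3))^(-1) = (0 15 16 8 12)(1 3 11 13 4 2 14 10 6 17 5 9)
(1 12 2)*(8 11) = [0, 12, 1, 3, 4, 5, 6, 7, 11, 9, 10, 8, 2] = (1 12 2)(8 11)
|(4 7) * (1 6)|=2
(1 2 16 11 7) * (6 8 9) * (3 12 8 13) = [0, 2, 16, 12, 4, 5, 13, 1, 9, 6, 10, 7, 8, 3, 14, 15, 11] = (1 2 16 11 7)(3 12 8 9 6 13)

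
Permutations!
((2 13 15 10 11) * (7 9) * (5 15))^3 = ((2 13 5 15 10 11)(7 9))^3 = (2 15)(5 11)(7 9)(10 13)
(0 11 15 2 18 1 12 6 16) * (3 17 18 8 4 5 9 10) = (0 11 15 2 8 4 5 9 10 3 17 18 1 12 6 16) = [11, 12, 8, 17, 5, 9, 16, 7, 4, 10, 3, 15, 6, 13, 14, 2, 0, 18, 1]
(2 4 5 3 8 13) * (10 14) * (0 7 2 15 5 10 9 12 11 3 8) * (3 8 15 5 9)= (0 7 2 4 10 14 3)(5 15 9 12 11 8 13)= [7, 1, 4, 0, 10, 15, 6, 2, 13, 12, 14, 8, 11, 5, 3, 9]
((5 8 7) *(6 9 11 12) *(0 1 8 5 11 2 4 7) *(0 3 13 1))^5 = ((1 8 3 13)(2 4 7 11 12 6 9))^5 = (1 8 3 13)(2 6 11 4 9 12 7)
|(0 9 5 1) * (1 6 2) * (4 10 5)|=8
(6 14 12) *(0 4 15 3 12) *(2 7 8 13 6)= [4, 1, 7, 12, 15, 5, 14, 8, 13, 9, 10, 11, 2, 6, 0, 3]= (0 4 15 3 12 2 7 8 13 6 14)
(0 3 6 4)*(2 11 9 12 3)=(0 2 11 9 12 3 6 4)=[2, 1, 11, 6, 0, 5, 4, 7, 8, 12, 10, 9, 3]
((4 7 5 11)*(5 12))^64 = (4 11 5 12 7)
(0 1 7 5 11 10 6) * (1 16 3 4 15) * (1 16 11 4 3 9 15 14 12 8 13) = [11, 7, 2, 3, 14, 4, 0, 5, 13, 15, 6, 10, 8, 1, 12, 16, 9] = (0 11 10 6)(1 7 5 4 14 12 8 13)(9 15 16)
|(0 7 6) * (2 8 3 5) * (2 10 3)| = 6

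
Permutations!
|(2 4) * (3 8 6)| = 6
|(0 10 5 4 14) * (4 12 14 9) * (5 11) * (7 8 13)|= |(0 10 11 5 12 14)(4 9)(7 8 13)|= 6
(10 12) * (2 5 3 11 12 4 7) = (2 5 3 11 12 10 4 7) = [0, 1, 5, 11, 7, 3, 6, 2, 8, 9, 4, 12, 10]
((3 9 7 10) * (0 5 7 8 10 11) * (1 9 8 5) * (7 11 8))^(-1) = (0 11 5 9 1)(3 10 8 7)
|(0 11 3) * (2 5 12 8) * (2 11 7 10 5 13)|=8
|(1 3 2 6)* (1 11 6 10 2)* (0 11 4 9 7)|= |(0 11 6 4 9 7)(1 3)(2 10)|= 6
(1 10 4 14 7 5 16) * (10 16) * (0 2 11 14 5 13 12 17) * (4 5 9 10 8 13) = (0 2 11 14 7 4 9 10 5 8 13 12 17)(1 16) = [2, 16, 11, 3, 9, 8, 6, 4, 13, 10, 5, 14, 17, 12, 7, 15, 1, 0]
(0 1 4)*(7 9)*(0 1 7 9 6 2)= (9)(0 7 6 2)(1 4)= [7, 4, 0, 3, 1, 5, 2, 6, 8, 9]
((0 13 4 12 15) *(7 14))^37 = ((0 13 4 12 15)(7 14))^37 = (0 4 15 13 12)(7 14)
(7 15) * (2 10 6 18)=(2 10 6 18)(7 15)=[0, 1, 10, 3, 4, 5, 18, 15, 8, 9, 6, 11, 12, 13, 14, 7, 16, 17, 2]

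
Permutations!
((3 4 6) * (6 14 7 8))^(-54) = (14)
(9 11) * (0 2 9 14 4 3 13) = (0 2 9 11 14 4 3 13) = [2, 1, 9, 13, 3, 5, 6, 7, 8, 11, 10, 14, 12, 0, 4]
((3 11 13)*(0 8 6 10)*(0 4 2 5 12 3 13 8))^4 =(13)(2 11 4 3 10 12 6 5 8)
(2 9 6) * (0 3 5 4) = (0 3 5 4)(2 9 6) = [3, 1, 9, 5, 0, 4, 2, 7, 8, 6]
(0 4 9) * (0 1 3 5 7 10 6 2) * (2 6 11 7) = (0 4 9 1 3 5 2)(7 10 11) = [4, 3, 0, 5, 9, 2, 6, 10, 8, 1, 11, 7]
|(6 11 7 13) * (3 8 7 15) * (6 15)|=10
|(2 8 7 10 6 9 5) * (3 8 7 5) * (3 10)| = 15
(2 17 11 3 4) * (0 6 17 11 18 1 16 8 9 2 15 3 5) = (0 6 17 18 1 16 8 9 2 11 5)(3 4 15) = [6, 16, 11, 4, 15, 0, 17, 7, 9, 2, 10, 5, 12, 13, 14, 3, 8, 18, 1]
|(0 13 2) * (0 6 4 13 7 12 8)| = |(0 7 12 8)(2 6 4 13)| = 4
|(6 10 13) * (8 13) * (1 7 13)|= 6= |(1 7 13 6 10 8)|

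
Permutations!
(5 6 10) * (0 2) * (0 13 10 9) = [2, 1, 13, 3, 4, 6, 9, 7, 8, 0, 5, 11, 12, 10] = (0 2 13 10 5 6 9)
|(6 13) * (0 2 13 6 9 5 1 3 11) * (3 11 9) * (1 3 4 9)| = |(0 2 13 4 9 5 3 1 11)| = 9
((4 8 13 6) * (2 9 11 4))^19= ((2 9 11 4 8 13 6))^19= (2 13 4 9 6 8 11)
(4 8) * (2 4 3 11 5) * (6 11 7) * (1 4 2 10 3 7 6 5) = (1 4 8 7 5 10 3 6 11) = [0, 4, 2, 6, 8, 10, 11, 5, 7, 9, 3, 1]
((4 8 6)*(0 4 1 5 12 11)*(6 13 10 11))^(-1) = ((0 4 8 13 10 11)(1 5 12 6))^(-1) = (0 11 10 13 8 4)(1 6 12 5)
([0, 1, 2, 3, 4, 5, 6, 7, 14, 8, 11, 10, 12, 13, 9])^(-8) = (8 14 9)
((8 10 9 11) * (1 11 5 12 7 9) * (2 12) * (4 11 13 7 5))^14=(1 8 4 7)(2 5 12)(9 13 10 11)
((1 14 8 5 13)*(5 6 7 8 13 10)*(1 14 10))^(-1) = ((1 10 5)(6 7 8)(13 14))^(-1) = (1 5 10)(6 8 7)(13 14)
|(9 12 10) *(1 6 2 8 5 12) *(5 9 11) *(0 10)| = |(0 10 11 5 12)(1 6 2 8 9)| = 5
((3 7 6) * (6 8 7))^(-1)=((3 6)(7 8))^(-1)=(3 6)(7 8)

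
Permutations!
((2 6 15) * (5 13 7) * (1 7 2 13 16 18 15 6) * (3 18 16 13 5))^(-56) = (18)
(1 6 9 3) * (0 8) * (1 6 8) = (0 1 8)(3 6 9) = [1, 8, 2, 6, 4, 5, 9, 7, 0, 3]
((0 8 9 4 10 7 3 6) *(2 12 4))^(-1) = ((0 8 9 2 12 4 10 7 3 6))^(-1) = (0 6 3 7 10 4 12 2 9 8)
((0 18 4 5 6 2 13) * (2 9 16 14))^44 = ((0 18 4 5 6 9 16 14 2 13))^44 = (0 6 2 4 16)(5 14 18 9 13)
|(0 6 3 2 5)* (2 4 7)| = 7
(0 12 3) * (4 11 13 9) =[12, 1, 2, 0, 11, 5, 6, 7, 8, 4, 10, 13, 3, 9] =(0 12 3)(4 11 13 9)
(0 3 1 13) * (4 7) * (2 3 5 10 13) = (0 5 10 13)(1 2 3)(4 7) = [5, 2, 3, 1, 7, 10, 6, 4, 8, 9, 13, 11, 12, 0]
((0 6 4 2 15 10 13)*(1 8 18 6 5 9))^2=(0 9 8 6 2 10)(1 18 4 15 13 5)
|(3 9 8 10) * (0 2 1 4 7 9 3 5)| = 9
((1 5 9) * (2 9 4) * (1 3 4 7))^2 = (1 7 5)(2 3)(4 9)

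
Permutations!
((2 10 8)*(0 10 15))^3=(0 2 10 15 8)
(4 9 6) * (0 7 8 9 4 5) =[7, 1, 2, 3, 4, 0, 5, 8, 9, 6] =(0 7 8 9 6 5)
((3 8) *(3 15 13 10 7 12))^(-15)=(3 12 7 10 13 15 8)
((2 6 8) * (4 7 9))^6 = (9)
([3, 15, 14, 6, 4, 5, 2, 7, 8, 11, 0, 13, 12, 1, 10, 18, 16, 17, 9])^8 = (0 6 14)(1 18 11)(2 10 3)(9 13 15)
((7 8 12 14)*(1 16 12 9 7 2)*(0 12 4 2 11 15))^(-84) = (16)(0 12 14 11 15)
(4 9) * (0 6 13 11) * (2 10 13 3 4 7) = (0 6 3 4 9 7 2 10 13 11) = [6, 1, 10, 4, 9, 5, 3, 2, 8, 7, 13, 0, 12, 11]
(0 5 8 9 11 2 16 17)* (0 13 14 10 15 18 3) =(0 5 8 9 11 2 16 17 13 14 10 15 18 3) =[5, 1, 16, 0, 4, 8, 6, 7, 9, 11, 15, 2, 12, 14, 10, 18, 17, 13, 3]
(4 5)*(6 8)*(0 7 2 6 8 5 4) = [7, 1, 6, 3, 4, 0, 5, 2, 8] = (8)(0 7 2 6 5)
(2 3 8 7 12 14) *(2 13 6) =(2 3 8 7 12 14 13 6) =[0, 1, 3, 8, 4, 5, 2, 12, 7, 9, 10, 11, 14, 6, 13]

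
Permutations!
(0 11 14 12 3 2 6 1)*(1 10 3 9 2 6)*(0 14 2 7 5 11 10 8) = (0 10 3 6 8)(1 14 12 9 7 5 11 2) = [10, 14, 1, 6, 4, 11, 8, 5, 0, 7, 3, 2, 9, 13, 12]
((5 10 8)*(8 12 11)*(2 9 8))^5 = (2 12 5 9 11 10 8)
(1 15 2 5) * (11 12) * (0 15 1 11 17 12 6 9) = (0 15 2 5 11 6 9)(12 17) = [15, 1, 5, 3, 4, 11, 9, 7, 8, 0, 10, 6, 17, 13, 14, 2, 16, 12]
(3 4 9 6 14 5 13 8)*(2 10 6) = (2 10 6 14 5 13 8 3 4 9) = [0, 1, 10, 4, 9, 13, 14, 7, 3, 2, 6, 11, 12, 8, 5]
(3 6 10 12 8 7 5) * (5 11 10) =(3 6 5)(7 11 10 12 8) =[0, 1, 2, 6, 4, 3, 5, 11, 7, 9, 12, 10, 8]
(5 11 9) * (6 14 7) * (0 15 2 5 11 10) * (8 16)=(0 15 2 5 10)(6 14 7)(8 16)(9 11)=[15, 1, 5, 3, 4, 10, 14, 6, 16, 11, 0, 9, 12, 13, 7, 2, 8]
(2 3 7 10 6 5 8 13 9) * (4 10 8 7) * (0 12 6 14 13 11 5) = (0 12 6)(2 3 4 10 14 13 9)(5 7 8 11) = [12, 1, 3, 4, 10, 7, 0, 8, 11, 2, 14, 5, 6, 9, 13]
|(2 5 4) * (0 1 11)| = |(0 1 11)(2 5 4)| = 3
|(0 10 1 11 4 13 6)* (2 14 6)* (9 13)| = 10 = |(0 10 1 11 4 9 13 2 14 6)|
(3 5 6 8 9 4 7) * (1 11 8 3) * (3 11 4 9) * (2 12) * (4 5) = (1 5 6 11 8 3 4 7)(2 12) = [0, 5, 12, 4, 7, 6, 11, 1, 3, 9, 10, 8, 2]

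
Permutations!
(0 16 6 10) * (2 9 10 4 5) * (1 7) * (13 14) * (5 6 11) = (0 16 11 5 2 9 10)(1 7)(4 6)(13 14) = [16, 7, 9, 3, 6, 2, 4, 1, 8, 10, 0, 5, 12, 14, 13, 15, 11]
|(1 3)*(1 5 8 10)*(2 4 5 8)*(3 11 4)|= |(1 11 4 5 2 3 8 10)|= 8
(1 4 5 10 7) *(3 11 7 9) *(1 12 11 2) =[0, 4, 1, 2, 5, 10, 6, 12, 8, 3, 9, 7, 11] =(1 4 5 10 9 3 2)(7 12 11)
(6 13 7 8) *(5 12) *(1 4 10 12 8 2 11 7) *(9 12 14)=(1 4 10 14 9 12 5 8 6 13)(2 11 7)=[0, 4, 11, 3, 10, 8, 13, 2, 6, 12, 14, 7, 5, 1, 9]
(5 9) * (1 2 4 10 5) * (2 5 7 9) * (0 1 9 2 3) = (0 1 5 3)(2 4 10 7) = [1, 5, 4, 0, 10, 3, 6, 2, 8, 9, 7]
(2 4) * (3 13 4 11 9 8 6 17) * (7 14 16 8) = [0, 1, 11, 13, 2, 5, 17, 14, 6, 7, 10, 9, 12, 4, 16, 15, 8, 3] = (2 11 9 7 14 16 8 6 17 3 13 4)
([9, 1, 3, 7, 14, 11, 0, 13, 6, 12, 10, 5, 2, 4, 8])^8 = (0 14 7 12 6 4 3 9 8 13 2)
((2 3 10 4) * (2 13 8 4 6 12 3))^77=(3 10 6 12)(4 8 13)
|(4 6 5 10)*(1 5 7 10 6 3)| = 7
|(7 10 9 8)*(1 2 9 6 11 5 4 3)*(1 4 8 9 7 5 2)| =|(2 7 10 6 11)(3 4)(5 8)| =10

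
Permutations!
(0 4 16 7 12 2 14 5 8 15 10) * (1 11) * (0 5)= (0 4 16 7 12 2 14)(1 11)(5 8 15 10)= [4, 11, 14, 3, 16, 8, 6, 12, 15, 9, 5, 1, 2, 13, 0, 10, 7]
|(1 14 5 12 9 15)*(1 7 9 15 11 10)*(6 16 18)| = |(1 14 5 12 15 7 9 11 10)(6 16 18)| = 9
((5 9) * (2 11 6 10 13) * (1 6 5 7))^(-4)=((1 6 10 13 2 11 5 9 7))^(-4)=(1 11 6 5 10 9 13 7 2)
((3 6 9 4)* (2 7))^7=((2 7)(3 6 9 4))^7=(2 7)(3 4 9 6)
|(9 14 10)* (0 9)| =4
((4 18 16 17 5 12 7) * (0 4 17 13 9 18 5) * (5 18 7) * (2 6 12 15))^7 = (0 17 7 9 13 16 18 4)(2 12 15 6 5)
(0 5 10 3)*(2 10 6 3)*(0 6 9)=(0 5 9)(2 10)(3 6)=[5, 1, 10, 6, 4, 9, 3, 7, 8, 0, 2]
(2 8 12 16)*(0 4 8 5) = [4, 1, 5, 3, 8, 0, 6, 7, 12, 9, 10, 11, 16, 13, 14, 15, 2] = (0 4 8 12 16 2 5)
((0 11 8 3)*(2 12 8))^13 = ((0 11 2 12 8 3))^13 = (0 11 2 12 8 3)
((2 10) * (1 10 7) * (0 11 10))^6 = ((0 11 10 2 7 1))^6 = (11)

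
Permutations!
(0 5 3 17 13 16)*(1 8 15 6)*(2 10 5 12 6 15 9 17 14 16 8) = (0 12 6 1 2 10 5 3 14 16)(8 9 17 13) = [12, 2, 10, 14, 4, 3, 1, 7, 9, 17, 5, 11, 6, 8, 16, 15, 0, 13]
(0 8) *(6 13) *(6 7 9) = [8, 1, 2, 3, 4, 5, 13, 9, 0, 6, 10, 11, 12, 7] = (0 8)(6 13 7 9)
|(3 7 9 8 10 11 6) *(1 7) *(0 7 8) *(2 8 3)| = 30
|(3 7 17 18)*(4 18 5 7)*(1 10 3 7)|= 8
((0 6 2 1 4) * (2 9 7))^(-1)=(0 4 1 2 7 9 6)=((0 6 9 7 2 1 4))^(-1)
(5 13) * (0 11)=(0 11)(5 13)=[11, 1, 2, 3, 4, 13, 6, 7, 8, 9, 10, 0, 12, 5]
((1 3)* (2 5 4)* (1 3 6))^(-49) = ((1 6)(2 5 4))^(-49) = (1 6)(2 4 5)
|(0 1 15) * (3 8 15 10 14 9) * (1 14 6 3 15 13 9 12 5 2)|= 13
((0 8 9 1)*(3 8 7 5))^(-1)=(0 1 9 8 3 5 7)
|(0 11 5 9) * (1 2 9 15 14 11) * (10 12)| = |(0 1 2 9)(5 15 14 11)(10 12)| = 4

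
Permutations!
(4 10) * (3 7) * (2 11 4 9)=(2 11 4 10 9)(3 7)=[0, 1, 11, 7, 10, 5, 6, 3, 8, 2, 9, 4]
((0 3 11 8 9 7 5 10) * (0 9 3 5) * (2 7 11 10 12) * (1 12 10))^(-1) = ((0 5 10 9 11 8 3 1 12 2 7))^(-1) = (0 7 2 12 1 3 8 11 9 10 5)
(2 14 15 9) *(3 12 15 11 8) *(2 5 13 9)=(2 14 11 8 3 12 15)(5 13 9)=[0, 1, 14, 12, 4, 13, 6, 7, 3, 5, 10, 8, 15, 9, 11, 2]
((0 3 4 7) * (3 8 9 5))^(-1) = (0 7 4 3 5 9 8)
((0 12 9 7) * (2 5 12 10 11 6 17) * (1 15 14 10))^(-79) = ((0 1 15 14 10 11 6 17 2 5 12 9 7))^(-79) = (0 7 9 12 5 2 17 6 11 10 14 15 1)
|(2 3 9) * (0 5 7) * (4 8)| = 6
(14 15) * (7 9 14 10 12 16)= [0, 1, 2, 3, 4, 5, 6, 9, 8, 14, 12, 11, 16, 13, 15, 10, 7]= (7 9 14 15 10 12 16)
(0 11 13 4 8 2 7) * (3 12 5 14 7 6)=(0 11 13 4 8 2 6 3 12 5 14 7)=[11, 1, 6, 12, 8, 14, 3, 0, 2, 9, 10, 13, 5, 4, 7]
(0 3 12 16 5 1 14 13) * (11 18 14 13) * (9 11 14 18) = (18)(0 3 12 16 5 1 13)(9 11) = [3, 13, 2, 12, 4, 1, 6, 7, 8, 11, 10, 9, 16, 0, 14, 15, 5, 17, 18]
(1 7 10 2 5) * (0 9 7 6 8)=(0 9 7 10 2 5 1 6 8)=[9, 6, 5, 3, 4, 1, 8, 10, 0, 7, 2]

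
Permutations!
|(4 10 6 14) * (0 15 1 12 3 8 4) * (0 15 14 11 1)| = 24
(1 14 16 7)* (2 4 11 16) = (1 14 2 4 11 16 7) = [0, 14, 4, 3, 11, 5, 6, 1, 8, 9, 10, 16, 12, 13, 2, 15, 7]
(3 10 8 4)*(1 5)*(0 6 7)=(0 6 7)(1 5)(3 10 8 4)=[6, 5, 2, 10, 3, 1, 7, 0, 4, 9, 8]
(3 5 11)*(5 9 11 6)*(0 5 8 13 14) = (0 5 6 8 13 14)(3 9 11) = [5, 1, 2, 9, 4, 6, 8, 7, 13, 11, 10, 3, 12, 14, 0]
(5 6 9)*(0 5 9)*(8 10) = (0 5 6)(8 10) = [5, 1, 2, 3, 4, 6, 0, 7, 10, 9, 8]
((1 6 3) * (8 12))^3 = (8 12)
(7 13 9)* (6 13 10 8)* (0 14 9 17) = (0 14 9 7 10 8 6 13 17) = [14, 1, 2, 3, 4, 5, 13, 10, 6, 7, 8, 11, 12, 17, 9, 15, 16, 0]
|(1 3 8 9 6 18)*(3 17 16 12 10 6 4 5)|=35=|(1 17 16 12 10 6 18)(3 8 9 4 5)|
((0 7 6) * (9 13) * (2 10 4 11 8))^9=(2 8 11 4 10)(9 13)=((0 7 6)(2 10 4 11 8)(9 13))^9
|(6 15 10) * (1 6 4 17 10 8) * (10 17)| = 4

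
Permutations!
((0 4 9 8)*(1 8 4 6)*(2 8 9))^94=((0 6 1 9 4 2 8))^94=(0 9 8 1 2 6 4)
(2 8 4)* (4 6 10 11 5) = (2 8 6 10 11 5 4) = [0, 1, 8, 3, 2, 4, 10, 7, 6, 9, 11, 5]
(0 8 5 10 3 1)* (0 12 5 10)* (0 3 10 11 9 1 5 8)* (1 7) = (1 12 8 11 9 7)(3 5) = [0, 12, 2, 5, 4, 3, 6, 1, 11, 7, 10, 9, 8]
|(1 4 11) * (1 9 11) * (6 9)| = |(1 4)(6 9 11)| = 6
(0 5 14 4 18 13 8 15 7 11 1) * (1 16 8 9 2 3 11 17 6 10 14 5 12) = [12, 0, 3, 11, 18, 5, 10, 17, 15, 2, 14, 16, 1, 9, 4, 7, 8, 6, 13] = (0 12 1)(2 3 11 16 8 15 7 17 6 10 14 4 18 13 9)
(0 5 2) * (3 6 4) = (0 5 2)(3 6 4) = [5, 1, 0, 6, 3, 2, 4]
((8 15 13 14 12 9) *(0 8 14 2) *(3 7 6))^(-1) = (0 2 13 15 8)(3 6 7)(9 12 14) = ((0 8 15 13 2)(3 7 6)(9 14 12))^(-1)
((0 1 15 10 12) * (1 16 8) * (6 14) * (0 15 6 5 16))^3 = ((1 6 14 5 16 8)(10 12 15))^3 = (1 5)(6 16)(8 14)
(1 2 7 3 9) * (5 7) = (1 2 5 7 3 9) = [0, 2, 5, 9, 4, 7, 6, 3, 8, 1]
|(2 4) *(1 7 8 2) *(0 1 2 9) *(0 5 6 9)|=|(0 1 7 8)(2 4)(5 6 9)|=12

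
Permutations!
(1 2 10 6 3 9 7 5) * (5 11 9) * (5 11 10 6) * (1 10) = (1 2 6 3 11 9 7)(5 10) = [0, 2, 6, 11, 4, 10, 3, 1, 8, 7, 5, 9]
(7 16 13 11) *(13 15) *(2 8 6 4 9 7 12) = [0, 1, 8, 3, 9, 5, 4, 16, 6, 7, 10, 12, 2, 11, 14, 13, 15] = (2 8 6 4 9 7 16 15 13 11 12)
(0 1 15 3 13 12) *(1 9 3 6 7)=(0 9 3 13 12)(1 15 6 7)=[9, 15, 2, 13, 4, 5, 7, 1, 8, 3, 10, 11, 0, 12, 14, 6]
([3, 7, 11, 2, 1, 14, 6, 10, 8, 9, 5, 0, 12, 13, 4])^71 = (0 11 2 3)(1 4 14 5 10 7)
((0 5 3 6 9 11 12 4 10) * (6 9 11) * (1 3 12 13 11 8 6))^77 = ((0 5 12 4 10)(1 3 9)(6 8)(11 13))^77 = (0 12 10 5 4)(1 9 3)(6 8)(11 13)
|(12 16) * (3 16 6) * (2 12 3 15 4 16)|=7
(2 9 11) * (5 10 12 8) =(2 9 11)(5 10 12 8) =[0, 1, 9, 3, 4, 10, 6, 7, 5, 11, 12, 2, 8]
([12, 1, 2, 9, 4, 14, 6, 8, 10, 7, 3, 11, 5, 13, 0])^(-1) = [14, 1, 2, 10, 4, 12, 6, 9, 7, 3, 8, 11, 0, 13, 5]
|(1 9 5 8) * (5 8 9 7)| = |(1 7 5 9 8)| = 5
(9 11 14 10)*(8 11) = (8 11 14 10 9) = [0, 1, 2, 3, 4, 5, 6, 7, 11, 8, 9, 14, 12, 13, 10]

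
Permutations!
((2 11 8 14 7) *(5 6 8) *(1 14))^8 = (14)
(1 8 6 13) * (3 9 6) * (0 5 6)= (0 5 6 13 1 8 3 9)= [5, 8, 2, 9, 4, 6, 13, 7, 3, 0, 10, 11, 12, 1]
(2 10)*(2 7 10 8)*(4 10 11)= (2 8)(4 10 7 11)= [0, 1, 8, 3, 10, 5, 6, 11, 2, 9, 7, 4]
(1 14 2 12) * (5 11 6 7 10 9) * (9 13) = (1 14 2 12)(5 11 6 7 10 13 9) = [0, 14, 12, 3, 4, 11, 7, 10, 8, 5, 13, 6, 1, 9, 2]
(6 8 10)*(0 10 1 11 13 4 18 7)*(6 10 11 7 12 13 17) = (0 11 17 6 8 1 7)(4 18 12 13) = [11, 7, 2, 3, 18, 5, 8, 0, 1, 9, 10, 17, 13, 4, 14, 15, 16, 6, 12]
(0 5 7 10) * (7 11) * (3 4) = (0 5 11 7 10)(3 4) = [5, 1, 2, 4, 3, 11, 6, 10, 8, 9, 0, 7]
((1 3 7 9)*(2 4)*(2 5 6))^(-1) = ((1 3 7 9)(2 4 5 6))^(-1) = (1 9 7 3)(2 6 5 4)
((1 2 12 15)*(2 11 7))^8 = ((1 11 7 2 12 15))^8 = (1 7 12)(2 15 11)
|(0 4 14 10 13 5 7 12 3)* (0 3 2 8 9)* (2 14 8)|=12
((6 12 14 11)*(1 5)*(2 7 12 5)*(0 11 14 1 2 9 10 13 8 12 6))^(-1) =((14)(0 11)(1 9 10 13 8 12)(2 7 6 5))^(-1) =(14)(0 11)(1 12 8 13 10 9)(2 5 6 7)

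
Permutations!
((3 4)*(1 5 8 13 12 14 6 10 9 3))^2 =((1 5 8 13 12 14 6 10 9 3 4))^2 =(1 8 12 6 9 4 5 13 14 10 3)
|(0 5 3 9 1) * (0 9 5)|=2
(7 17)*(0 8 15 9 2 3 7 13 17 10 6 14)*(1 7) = (0 8 15 9 2 3 1 7 10 6 14)(13 17) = [8, 7, 3, 1, 4, 5, 14, 10, 15, 2, 6, 11, 12, 17, 0, 9, 16, 13]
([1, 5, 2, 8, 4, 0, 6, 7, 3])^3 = (3 8)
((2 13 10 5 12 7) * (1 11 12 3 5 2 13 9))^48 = (13)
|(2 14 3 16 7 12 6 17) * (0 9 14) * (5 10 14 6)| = |(0 9 6 17 2)(3 16 7 12 5 10 14)| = 35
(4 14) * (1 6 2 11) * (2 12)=(1 6 12 2 11)(4 14)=[0, 6, 11, 3, 14, 5, 12, 7, 8, 9, 10, 1, 2, 13, 4]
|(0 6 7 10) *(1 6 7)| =|(0 7 10)(1 6)| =6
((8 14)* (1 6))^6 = (14)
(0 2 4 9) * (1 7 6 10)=(0 2 4 9)(1 7 6 10)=[2, 7, 4, 3, 9, 5, 10, 6, 8, 0, 1]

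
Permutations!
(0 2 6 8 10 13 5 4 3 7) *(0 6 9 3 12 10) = (0 2 9 3 7 6 8)(4 12 10 13 5) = [2, 1, 9, 7, 12, 4, 8, 6, 0, 3, 13, 11, 10, 5]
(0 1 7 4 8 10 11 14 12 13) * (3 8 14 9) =(0 1 7 4 14 12 13)(3 8 10 11 9) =[1, 7, 2, 8, 14, 5, 6, 4, 10, 3, 11, 9, 13, 0, 12]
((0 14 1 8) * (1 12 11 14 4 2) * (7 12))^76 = ((0 4 2 1 8)(7 12 11 14))^76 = (14)(0 4 2 1 8)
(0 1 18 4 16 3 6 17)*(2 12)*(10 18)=(0 1 10 18 4 16 3 6 17)(2 12)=[1, 10, 12, 6, 16, 5, 17, 7, 8, 9, 18, 11, 2, 13, 14, 15, 3, 0, 4]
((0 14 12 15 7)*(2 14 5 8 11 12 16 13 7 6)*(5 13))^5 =(0 7 13)(2 11 14 12 16 15 5 6 8)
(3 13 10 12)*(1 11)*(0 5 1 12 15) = [5, 11, 2, 13, 4, 1, 6, 7, 8, 9, 15, 12, 3, 10, 14, 0] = (0 5 1 11 12 3 13 10 15)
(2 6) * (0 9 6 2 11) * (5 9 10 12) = (0 10 12 5 9 6 11) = [10, 1, 2, 3, 4, 9, 11, 7, 8, 6, 12, 0, 5]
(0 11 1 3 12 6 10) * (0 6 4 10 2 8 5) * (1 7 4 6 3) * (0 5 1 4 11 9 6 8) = (0 9 6 2)(1 4 10 3 12 8)(7 11) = [9, 4, 0, 12, 10, 5, 2, 11, 1, 6, 3, 7, 8]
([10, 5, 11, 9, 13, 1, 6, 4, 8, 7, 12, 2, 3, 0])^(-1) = (0 13 4 7 9 3 12 10)(1 5)(2 11)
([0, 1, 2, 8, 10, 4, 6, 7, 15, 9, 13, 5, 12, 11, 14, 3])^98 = [0, 1, 2, 15, 11, 13, 6, 7, 3, 9, 5, 10, 12, 4, 14, 8]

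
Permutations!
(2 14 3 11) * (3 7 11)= (2 14 7 11)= [0, 1, 14, 3, 4, 5, 6, 11, 8, 9, 10, 2, 12, 13, 7]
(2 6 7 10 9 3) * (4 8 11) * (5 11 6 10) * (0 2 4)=(0 2 10 9 3 4 8 6 7 5 11)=[2, 1, 10, 4, 8, 11, 7, 5, 6, 3, 9, 0]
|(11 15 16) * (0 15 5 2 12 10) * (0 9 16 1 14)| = |(0 15 1 14)(2 12 10 9 16 11 5)| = 28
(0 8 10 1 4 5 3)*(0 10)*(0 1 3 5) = (0 8 1 4)(3 10) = [8, 4, 2, 10, 0, 5, 6, 7, 1, 9, 3]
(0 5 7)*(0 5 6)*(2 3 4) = (0 6)(2 3 4)(5 7) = [6, 1, 3, 4, 2, 7, 0, 5]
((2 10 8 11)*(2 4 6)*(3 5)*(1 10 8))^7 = (1 10)(2 11 6 8 4)(3 5)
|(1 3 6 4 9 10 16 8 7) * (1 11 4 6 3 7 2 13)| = |(1 7 11 4 9 10 16 8 2 13)| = 10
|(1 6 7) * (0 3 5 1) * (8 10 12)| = |(0 3 5 1 6 7)(8 10 12)| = 6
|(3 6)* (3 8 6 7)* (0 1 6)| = 4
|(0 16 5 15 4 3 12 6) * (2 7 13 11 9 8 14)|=|(0 16 5 15 4 3 12 6)(2 7 13 11 9 8 14)|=56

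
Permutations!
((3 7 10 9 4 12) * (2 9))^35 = (12)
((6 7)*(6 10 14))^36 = (14)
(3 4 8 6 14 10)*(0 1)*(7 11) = (0 1)(3 4 8 6 14 10)(7 11) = [1, 0, 2, 4, 8, 5, 14, 11, 6, 9, 3, 7, 12, 13, 10]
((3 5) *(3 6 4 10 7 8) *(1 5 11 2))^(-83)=(1 3 10 5 11 7 6 2 8 4)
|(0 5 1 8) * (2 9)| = 4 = |(0 5 1 8)(2 9)|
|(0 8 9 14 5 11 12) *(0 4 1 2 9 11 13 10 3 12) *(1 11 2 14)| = 13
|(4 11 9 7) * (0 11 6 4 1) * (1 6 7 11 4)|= |(0 4 7 6 1)(9 11)|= 10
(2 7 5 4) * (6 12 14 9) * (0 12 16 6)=(0 12 14 9)(2 7 5 4)(6 16)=[12, 1, 7, 3, 2, 4, 16, 5, 8, 0, 10, 11, 14, 13, 9, 15, 6]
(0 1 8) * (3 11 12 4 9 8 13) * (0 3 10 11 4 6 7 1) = (1 13 10 11 12 6 7)(3 4 9 8) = [0, 13, 2, 4, 9, 5, 7, 1, 3, 8, 11, 12, 6, 10]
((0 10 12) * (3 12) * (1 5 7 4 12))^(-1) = (0 12 4 7 5 1 3 10)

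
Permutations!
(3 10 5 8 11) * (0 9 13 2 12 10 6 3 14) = (0 9 13 2 12 10 5 8 11 14)(3 6) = [9, 1, 12, 6, 4, 8, 3, 7, 11, 13, 5, 14, 10, 2, 0]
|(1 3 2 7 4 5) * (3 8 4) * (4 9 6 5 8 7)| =|(1 7 3 2 4 8 9 6 5)| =9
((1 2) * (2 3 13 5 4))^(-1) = ((1 3 13 5 4 2))^(-1) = (1 2 4 5 13 3)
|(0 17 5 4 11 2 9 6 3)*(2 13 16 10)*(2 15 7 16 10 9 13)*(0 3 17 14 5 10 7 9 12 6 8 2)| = |(0 14 5 4 11)(2 13 7 16 12 6 17 10 15 9 8)| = 55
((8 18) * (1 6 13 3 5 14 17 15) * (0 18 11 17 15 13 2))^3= ((0 18 8 11 17 13 3 5 14 15 1 6 2))^3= (0 11 3 15 2 8 13 14 6 18 17 5 1)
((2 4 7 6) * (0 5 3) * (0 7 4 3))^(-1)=((0 5)(2 3 7 6))^(-1)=(0 5)(2 6 7 3)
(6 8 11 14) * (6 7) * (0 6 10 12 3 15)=(0 6 8 11 14 7 10 12 3 15)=[6, 1, 2, 15, 4, 5, 8, 10, 11, 9, 12, 14, 3, 13, 7, 0]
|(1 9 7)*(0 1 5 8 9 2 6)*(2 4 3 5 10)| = |(0 1 4 3 5 8 9 7 10 2 6)| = 11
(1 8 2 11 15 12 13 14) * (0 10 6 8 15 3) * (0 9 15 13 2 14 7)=(0 10 6 8 14 1 13 7)(2 11 3 9 15 12)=[10, 13, 11, 9, 4, 5, 8, 0, 14, 15, 6, 3, 2, 7, 1, 12]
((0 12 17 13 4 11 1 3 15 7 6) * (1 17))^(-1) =(0 6 7 15 3 1 12)(4 13 17 11)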